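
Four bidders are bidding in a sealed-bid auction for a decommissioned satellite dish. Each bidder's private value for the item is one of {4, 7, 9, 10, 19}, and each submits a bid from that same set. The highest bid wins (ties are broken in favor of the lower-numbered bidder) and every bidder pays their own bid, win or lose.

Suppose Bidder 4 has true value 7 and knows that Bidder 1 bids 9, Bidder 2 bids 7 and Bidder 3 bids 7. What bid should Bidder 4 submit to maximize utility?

Bid 4: loses but pays 4, utility -4.
Bid 7: loses but pays 7, utility -7.
Bid 9: loses but pays 9, utility -9.
Bid 10: wins, pays 10, utility 7 - 10 = -3.
Bid 19: wins, pays 19, utility 7 - 19 = -12.
The best choice is 10 with utility -3.

10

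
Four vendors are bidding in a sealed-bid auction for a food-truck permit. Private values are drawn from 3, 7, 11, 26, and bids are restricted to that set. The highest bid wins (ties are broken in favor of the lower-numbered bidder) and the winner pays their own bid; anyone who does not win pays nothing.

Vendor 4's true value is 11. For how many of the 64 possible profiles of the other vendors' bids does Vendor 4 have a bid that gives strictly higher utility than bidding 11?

Others bid (3, 3, 3): truth gives 0; bid 7 gives 4 > 0. Violating.
Others bid (3, 3, 7): truth gives 0; no alternative beats it.
Others bid (3, 3, 11): truth gives 0; no alternative beats it.
(Checking all 64 profiles: 1 has a profitable deviation, 63 do not.)

1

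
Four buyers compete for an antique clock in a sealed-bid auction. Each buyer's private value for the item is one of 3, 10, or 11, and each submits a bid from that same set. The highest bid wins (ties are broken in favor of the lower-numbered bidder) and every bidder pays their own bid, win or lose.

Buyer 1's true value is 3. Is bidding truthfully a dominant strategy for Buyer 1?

Check each profile of the others' bids and compare truth against every alternative bid.
Others bid (3, 3, 3): truth gives 0, best alternative gives -7.
Others bid (3, 3, 11): truth gives -3, best alternative gives -8.
Others bid (3, 10, 11): truth gives -3, best alternative gives -8.
Others bid (3, 11, 3): truth gives -3, best alternative gives -8.
Others bid (3, 11, 10): truth gives -3, best alternative gives -8.
Others bid (3, 11, 11): truth gives -3, best alternative gives -8.
(Remaining 21 profiles checked similarly; truth is weakly best in each.)
In every case the truthful bid is at least as good as any alternative, so it is a dominant strategy.

Yes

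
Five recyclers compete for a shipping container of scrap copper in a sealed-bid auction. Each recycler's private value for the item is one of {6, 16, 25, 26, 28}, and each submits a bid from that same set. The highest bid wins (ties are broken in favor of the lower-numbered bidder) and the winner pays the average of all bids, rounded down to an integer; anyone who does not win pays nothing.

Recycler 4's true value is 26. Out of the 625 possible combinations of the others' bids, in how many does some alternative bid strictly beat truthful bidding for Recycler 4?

Others bid (6, 6, 6, 6): truth gives 16; bid 16 gives 18 > 16. Violating.
Others bid (6, 6, 6, 16): truth gives 14; bid 16 gives 16 > 14. Violating.
Others bid (6, 6, 6, 28): truth gives 0; bid 28 gives 12 > 0. Violating.
Others bid (6, 6, 16, 6): truth gives 14; bid 25 gives 15 > 14. Violating.
Others bid (6, 6, 6, 25): truth gives 13; no alternative beats it.
Others bid (6, 6, 6, 26): truth gives 12; no alternative beats it.
(Checking all 625 profiles: 209 have a profitable deviation, 416 do not.)

209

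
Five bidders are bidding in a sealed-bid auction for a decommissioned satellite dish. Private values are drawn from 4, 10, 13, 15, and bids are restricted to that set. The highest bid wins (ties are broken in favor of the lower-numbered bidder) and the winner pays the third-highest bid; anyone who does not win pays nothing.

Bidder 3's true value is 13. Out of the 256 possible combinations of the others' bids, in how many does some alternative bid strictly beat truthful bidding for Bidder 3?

32

Others bid (4, 4, 4, 15): truth gives 0; bid 15 gives 9 > 0. Violating.
Others bid (4, 4, 10, 15): truth gives 0; bid 15 gives 3 > 0. Violating.
Others bid (4, 4, 15, 4): truth gives 0; bid 15 gives 9 > 0. Violating.
Others bid (4, 4, 15, 10): truth gives 0; bid 15 gives 3 > 0. Violating.
Others bid (4, 4, 4, 4): truth gives 9; no alternative beats it.
Others bid (4, 4, 4, 10): truth gives 9; no alternative beats it.
(Checking all 256 profiles: 32 have a profitable deviation, 224 do not.)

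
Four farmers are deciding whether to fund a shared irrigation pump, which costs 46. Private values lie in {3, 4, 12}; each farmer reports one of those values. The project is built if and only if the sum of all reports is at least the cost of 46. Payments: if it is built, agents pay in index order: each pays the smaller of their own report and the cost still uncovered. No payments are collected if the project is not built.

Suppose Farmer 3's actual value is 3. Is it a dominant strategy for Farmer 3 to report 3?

Check each profile of the others' reports and compare truth against every alternative report.
Others report (3, 3, 3): truth gives 0, best alternative gives 0.
Others report (3, 3, 4): truth gives 0, best alternative gives 0.
Others report (3, 3, 12): truth gives 0, best alternative gives 0.
Others report (3, 4, 3): truth gives 0, best alternative gives 0.
Others report (3, 4, 4): truth gives 0, best alternative gives 0.
Others report (3, 4, 12): truth gives 0, best alternative gives 0.
(Remaining 21 profiles checked similarly; truth is weakly best in each.)
In every case the truthful report is at least as good as any alternative, so it is a dominant strategy.

Yes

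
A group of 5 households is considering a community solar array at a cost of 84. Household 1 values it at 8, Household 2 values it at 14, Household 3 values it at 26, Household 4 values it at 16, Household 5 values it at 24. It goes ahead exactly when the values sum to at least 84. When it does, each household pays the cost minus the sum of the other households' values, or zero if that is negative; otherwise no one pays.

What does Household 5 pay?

Total value 88 ≥ cost 84, so the project is built.
The other households' values sum to 64.
Cost minus that sum is 84 - 64 = 20.

20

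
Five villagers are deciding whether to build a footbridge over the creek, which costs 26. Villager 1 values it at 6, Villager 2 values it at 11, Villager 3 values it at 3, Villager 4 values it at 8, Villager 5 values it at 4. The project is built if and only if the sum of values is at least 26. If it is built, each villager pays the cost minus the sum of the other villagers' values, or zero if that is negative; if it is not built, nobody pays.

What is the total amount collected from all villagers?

7

Total value 32 ≥ cost 26, so it is built.
Villager 1: others sum to 26; max(0, 26 - 26) = 0.
Villager 2: others sum to 21; max(0, 26 - 21) = 5.
Villager 3: others sum to 29; max(0, 26 - 29) = 0.
Villager 4: others sum to 24; max(0, 26 - 24) = 2.
Villager 5: others sum to 28; max(0, 26 - 28) = 0.
Total collected = 0 + 5 + 0 + 2 + 0 = 7.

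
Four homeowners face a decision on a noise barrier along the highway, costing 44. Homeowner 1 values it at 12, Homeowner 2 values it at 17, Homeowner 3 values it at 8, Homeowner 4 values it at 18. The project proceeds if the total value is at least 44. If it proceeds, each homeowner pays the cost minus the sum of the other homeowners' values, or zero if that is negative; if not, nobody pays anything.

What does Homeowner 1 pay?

Total value 55 ≥ cost 44, so the project is built.
The other homeowners' values sum to 43.
Cost minus that sum is 44 - 43 = 1.

1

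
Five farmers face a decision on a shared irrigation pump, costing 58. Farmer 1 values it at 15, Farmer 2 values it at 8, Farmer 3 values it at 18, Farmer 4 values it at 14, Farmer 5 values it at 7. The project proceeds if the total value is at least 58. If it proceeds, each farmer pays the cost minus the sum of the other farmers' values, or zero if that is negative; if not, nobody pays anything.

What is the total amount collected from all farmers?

42

Total value 62 ≥ cost 58, so it is built.
Farmer 1: others sum to 47; max(0, 58 - 47) = 11.
Farmer 2: others sum to 54; max(0, 58 - 54) = 4.
Farmer 3: others sum to 44; max(0, 58 - 44) = 14.
Farmer 4: others sum to 48; max(0, 58 - 48) = 10.
Farmer 5: others sum to 55; max(0, 58 - 55) = 3.
Total collected = 11 + 4 + 14 + 10 + 3 = 42.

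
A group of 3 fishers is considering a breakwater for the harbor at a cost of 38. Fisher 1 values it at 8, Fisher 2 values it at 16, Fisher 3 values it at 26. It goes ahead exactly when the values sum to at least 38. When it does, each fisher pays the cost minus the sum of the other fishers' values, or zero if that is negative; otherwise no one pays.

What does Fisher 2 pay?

4

Total value 50 ≥ cost 38, so the project is built.
The other fishers' values sum to 34.
Cost minus that sum is 38 - 34 = 4.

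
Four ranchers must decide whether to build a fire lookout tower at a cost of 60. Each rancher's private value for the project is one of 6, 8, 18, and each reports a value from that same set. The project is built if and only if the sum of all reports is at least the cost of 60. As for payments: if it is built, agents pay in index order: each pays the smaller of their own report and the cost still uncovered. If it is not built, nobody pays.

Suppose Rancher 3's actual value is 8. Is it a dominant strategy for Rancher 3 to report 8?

No

Consider the case where Rancher 1 reports 18, Rancher 2 reports 18 and Rancher 4 reports 18.
Truthful report 8: project built, pays 8, utility 8 - 8 = 0.
Report 6 instead: project built, pays 6, utility 8 - 6 = 2.
Since 2 > 0, reporting 6 is strictly better here, so truthful reporting is not dominant.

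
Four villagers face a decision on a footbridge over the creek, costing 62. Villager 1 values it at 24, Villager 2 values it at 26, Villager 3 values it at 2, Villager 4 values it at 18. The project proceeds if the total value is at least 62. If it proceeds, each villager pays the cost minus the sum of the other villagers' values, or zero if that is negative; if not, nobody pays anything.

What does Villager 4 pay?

10

Total value 70 ≥ cost 62, so the project is built.
The other villagers' values sum to 52.
Cost minus that sum is 62 - 52 = 10.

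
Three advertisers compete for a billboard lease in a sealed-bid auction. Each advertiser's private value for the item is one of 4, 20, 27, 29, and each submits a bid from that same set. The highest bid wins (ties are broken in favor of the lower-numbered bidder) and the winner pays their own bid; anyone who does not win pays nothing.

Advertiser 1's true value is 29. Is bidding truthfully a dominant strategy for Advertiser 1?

No

Consider the case where Advertiser 2 bids 4 and Advertiser 3 bids 4.
Truthful bid 29: wins, pays 29, utility 29 - 29 = 0.
Bid 4 instead: wins, pays 4, utility 29 - 4 = 25.
Since 25 > 0, bidding 4 is strictly better here, so truthful bidding is not dominant.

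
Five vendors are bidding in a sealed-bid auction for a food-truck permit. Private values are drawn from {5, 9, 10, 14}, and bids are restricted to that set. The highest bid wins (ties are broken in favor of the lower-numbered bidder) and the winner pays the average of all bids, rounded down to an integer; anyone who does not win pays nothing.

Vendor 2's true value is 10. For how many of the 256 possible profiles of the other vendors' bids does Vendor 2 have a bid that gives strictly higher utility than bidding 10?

Others bid (5, 5, 5, 5): truth gives 4; bid 9 gives 5 > 4. Violating.
Others bid (5, 5, 5, 14): truth gives 0; bid 14 gives 2 > 0. Violating.
Others bid (5, 5, 9, 14): truth gives 0; bid 14 gives 1 > 0. Violating.
Others bid (5, 5, 10, 14): truth gives 0; bid 14 gives 1 > 0. Violating.
Others bid (5, 5, 5, 9): truth gives 4; no alternative beats it.
Others bid (5, 5, 5, 10): truth gives 3; no alternative beats it.
(Checking all 256 profiles: 41 have a profitable deviation, 215 do not.)

41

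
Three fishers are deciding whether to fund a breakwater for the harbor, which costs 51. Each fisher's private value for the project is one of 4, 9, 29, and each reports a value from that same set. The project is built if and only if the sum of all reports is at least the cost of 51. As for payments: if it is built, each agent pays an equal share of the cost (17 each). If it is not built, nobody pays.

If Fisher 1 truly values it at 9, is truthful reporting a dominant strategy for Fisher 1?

Yes

Check each profile of the others' reports and compare truth against every alternative report.
Others report (29, 29): truth gives -8, best alternative gives -8.
Others report (4, 4): truth gives 0, best alternative gives 0.
Others report (4, 9): truth gives 0, best alternative gives 0.
Others report (4, 29): truth gives 0, best alternative gives 0.
Others report (9, 4): truth gives 0, best alternative gives 0.
Others report (9, 9): truth gives 0, best alternative gives 0.
(Remaining 3 profiles checked similarly; truth is weakly best in each.)
In every case the truthful report is at least as good as any alternative, so it is a dominant strategy.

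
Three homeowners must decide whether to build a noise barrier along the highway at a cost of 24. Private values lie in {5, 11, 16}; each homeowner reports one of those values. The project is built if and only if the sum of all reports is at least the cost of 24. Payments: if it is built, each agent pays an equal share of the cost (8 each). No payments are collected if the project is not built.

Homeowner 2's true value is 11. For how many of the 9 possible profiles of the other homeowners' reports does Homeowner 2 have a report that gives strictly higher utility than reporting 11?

Others report (5, 5): truth gives 0; report 16 gives 3 > 0. Violating.
Others report (5, 11): truth gives 3; no alternative beats it.
Others report (5, 16): truth gives 3; no alternative beats it.
(Checking all 9 profiles: 1 has a profitable deviation, 8 do not.)

1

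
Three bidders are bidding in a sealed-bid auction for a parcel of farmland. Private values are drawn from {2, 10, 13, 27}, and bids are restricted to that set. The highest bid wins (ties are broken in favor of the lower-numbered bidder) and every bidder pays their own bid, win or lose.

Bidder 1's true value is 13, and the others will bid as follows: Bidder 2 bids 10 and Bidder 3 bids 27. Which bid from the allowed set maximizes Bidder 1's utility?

Bid 2: loses but pays 2, utility -2.
Bid 10: loses but pays 10, utility -10.
Bid 13: loses but pays 13, utility -13.
Bid 27: wins, pays 27, utility 13 - 27 = -14.
The best choice is 2 with utility -2.

2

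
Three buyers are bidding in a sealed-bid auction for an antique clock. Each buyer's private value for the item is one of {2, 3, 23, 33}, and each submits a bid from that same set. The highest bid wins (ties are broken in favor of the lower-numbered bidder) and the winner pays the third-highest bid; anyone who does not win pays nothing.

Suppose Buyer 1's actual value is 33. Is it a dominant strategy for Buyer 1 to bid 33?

Check each profile of the others' bids and compare truth against every alternative bid.
Others bid (2, 33): truth gives 31, best alternative gives 0.
Others bid (33, 2): truth gives 31, best alternative gives 0.
Others bid (3, 33): truth gives 30, best alternative gives 0.
Others bid (33, 3): truth gives 30, best alternative gives 0.
Others bid (23, 33): truth gives 10, best alternative gives 0.
Others bid (33, 23): truth gives 10, best alternative gives 0.
(Remaining 10 profiles checked similarly; truth is weakly best in each.)
In every case the truthful bid is at least as good as any alternative, so it is a dominant strategy.

Yes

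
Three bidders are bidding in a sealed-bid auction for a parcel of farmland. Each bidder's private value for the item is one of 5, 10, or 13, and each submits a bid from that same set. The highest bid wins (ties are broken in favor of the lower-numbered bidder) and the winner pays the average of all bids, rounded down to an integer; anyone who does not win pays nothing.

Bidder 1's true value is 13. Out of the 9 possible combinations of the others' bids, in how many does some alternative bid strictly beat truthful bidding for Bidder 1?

4

Others bid (5, 5): truth gives 6; bid 5 gives 8 > 6. Violating.
Others bid (5, 10): truth gives 4; bid 10 gives 5 > 4. Violating.
Others bid (10, 5): truth gives 4; bid 10 gives 5 > 4. Violating.
Others bid (10, 10): truth gives 2; bid 10 gives 3 > 2. Violating.
Others bid (5, 13): truth gives 3; no alternative beats it.
Others bid (10, 13): truth gives 1; no alternative beats it.
(Checking all 9 profiles: 4 have a profitable deviation, 5 do not.)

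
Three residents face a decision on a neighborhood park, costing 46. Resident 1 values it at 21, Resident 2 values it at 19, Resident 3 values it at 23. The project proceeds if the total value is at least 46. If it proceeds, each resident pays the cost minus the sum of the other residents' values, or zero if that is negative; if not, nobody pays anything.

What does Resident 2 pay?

Total value 63 ≥ cost 46, so the project is built.
The other residents' values sum to 44.
Cost minus that sum is 46 - 44 = 2.

2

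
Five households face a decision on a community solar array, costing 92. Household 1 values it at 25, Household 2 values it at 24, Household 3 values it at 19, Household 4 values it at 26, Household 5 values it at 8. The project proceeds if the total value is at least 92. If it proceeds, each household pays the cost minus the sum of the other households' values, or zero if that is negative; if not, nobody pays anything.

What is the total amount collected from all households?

Total value 102 ≥ cost 92, so it is built.
Household 1: others sum to 77; max(0, 92 - 77) = 15.
Household 2: others sum to 78; max(0, 92 - 78) = 14.
Household 3: others sum to 83; max(0, 92 - 83) = 9.
Household 4: others sum to 76; max(0, 92 - 76) = 16.
Household 5: others sum to 94; max(0, 92 - 94) = 0.
Total collected = 15 + 14 + 9 + 16 + 0 = 54.

54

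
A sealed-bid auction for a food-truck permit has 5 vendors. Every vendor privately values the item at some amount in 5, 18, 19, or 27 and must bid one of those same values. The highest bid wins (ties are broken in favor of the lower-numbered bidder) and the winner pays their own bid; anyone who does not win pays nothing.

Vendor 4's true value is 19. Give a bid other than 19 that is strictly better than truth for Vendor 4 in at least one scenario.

Suppose Vendor 1 bids 5, Vendor 2 bids 5, Vendor 3 bids 5 and Vendor 5 bids 5.
Bid 19: wins, pays 19, utility 19 - 19 = 0.
Bid 18: wins, pays 18, utility 19 - 18 = 1.
So bidding 18 beats truth here (1 > 0).

18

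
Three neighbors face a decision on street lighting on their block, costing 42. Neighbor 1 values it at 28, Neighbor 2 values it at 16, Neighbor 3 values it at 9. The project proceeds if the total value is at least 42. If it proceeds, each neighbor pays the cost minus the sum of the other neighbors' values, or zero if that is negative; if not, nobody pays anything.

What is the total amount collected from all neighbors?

22

Total value 53 ≥ cost 42, so it is built.
Neighbor 1: others sum to 25; max(0, 42 - 25) = 17.
Neighbor 2: others sum to 37; max(0, 42 - 37) = 5.
Neighbor 3: others sum to 44; max(0, 42 - 44) = 0.
Total collected = 17 + 5 + 0 = 22.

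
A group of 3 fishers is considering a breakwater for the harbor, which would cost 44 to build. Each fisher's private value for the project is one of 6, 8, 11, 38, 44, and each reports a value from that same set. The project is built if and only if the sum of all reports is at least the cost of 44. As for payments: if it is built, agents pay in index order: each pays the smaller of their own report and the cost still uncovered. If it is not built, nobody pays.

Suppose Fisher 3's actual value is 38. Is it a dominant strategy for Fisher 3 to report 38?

Yes

Check each profile of the others' reports and compare truth against every alternative report.
Others report (6, 38): truth gives 38, best alternative gives 38.
Others report (6, 44): truth gives 38, best alternative gives 38.
Others report (8, 38): truth gives 38, best alternative gives 38.
Others report (8, 44): truth gives 38, best alternative gives 38.
Others report (11, 38): truth gives 38, best alternative gives 38.
Others report (11, 44): truth gives 38, best alternative gives 38.
(Remaining 19 profiles checked similarly; truth is weakly best in each.)
In every case the truthful report is at least as good as any alternative, so it is a dominant strategy.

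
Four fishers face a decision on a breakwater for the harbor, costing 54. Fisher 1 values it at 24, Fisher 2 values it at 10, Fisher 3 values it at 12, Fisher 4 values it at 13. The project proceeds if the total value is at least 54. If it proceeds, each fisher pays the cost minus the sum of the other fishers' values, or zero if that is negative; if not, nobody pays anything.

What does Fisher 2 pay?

Total value 59 ≥ cost 54, so the project is built.
The other fishers' values sum to 49.
Cost minus that sum is 54 - 49 = 5.

5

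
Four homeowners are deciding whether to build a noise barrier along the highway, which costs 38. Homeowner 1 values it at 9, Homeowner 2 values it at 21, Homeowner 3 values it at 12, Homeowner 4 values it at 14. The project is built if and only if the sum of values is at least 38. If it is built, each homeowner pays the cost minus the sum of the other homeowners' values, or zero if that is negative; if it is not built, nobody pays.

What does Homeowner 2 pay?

Total value 56 ≥ cost 38, so the project is built.
The other homeowners' values sum to 35.
Cost minus that sum is 38 - 35 = 3.

3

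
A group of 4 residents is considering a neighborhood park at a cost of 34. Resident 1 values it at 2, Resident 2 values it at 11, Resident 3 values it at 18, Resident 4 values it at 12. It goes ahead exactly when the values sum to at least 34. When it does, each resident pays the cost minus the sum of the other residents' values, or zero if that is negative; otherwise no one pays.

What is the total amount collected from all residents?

Total value 43 ≥ cost 34, so it is built.
Resident 1: others sum to 41; max(0, 34 - 41) = 0.
Resident 2: others sum to 32; max(0, 34 - 32) = 2.
Resident 3: others sum to 25; max(0, 34 - 25) = 9.
Resident 4: others sum to 31; max(0, 34 - 31) = 3.
Total collected = 0 + 2 + 9 + 3 = 14.

14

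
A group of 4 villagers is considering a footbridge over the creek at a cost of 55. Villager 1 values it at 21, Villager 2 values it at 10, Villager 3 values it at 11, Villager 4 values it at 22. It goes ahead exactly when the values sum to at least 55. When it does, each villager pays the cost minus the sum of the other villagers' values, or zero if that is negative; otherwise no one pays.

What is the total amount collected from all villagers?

28

Total value 64 ≥ cost 55, so it is built.
Villager 1: others sum to 43; max(0, 55 - 43) = 12.
Villager 2: others sum to 54; max(0, 55 - 54) = 1.
Villager 3: others sum to 53; max(0, 55 - 53) = 2.
Villager 4: others sum to 42; max(0, 55 - 42) = 13.
Total collected = 12 + 1 + 2 + 13 = 28.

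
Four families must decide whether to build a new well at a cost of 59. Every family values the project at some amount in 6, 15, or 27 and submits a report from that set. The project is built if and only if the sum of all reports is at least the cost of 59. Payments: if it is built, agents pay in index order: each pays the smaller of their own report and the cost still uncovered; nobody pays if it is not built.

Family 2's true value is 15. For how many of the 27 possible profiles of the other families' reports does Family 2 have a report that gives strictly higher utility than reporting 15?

Others report (6, 27, 27): truth gives 0; report 6 gives 9 > 0. Violating.
Others report (15, 15, 27): truth gives 0; report 6 gives 9 > 0. Violating.
Others report (15, 27, 15): truth gives 0; report 6 gives 9 > 0. Violating.
Others report (15, 27, 27): truth gives 0; report 6 gives 9 > 0. Violating.
Others report (6, 6, 6): truth gives 0; no alternative beats it.
Others report (6, 6, 15): truth gives 0; no alternative beats it.
(Checking all 27 profiles: 10 have a profitable deviation, 17 do not.)

10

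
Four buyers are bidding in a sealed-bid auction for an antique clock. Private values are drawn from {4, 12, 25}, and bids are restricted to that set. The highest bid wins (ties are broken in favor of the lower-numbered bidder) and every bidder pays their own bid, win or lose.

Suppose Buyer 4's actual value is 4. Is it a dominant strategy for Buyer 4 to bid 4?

Yes

Check each profile of the others' bids and compare truth against every alternative bid.
Others bid (4, 4, 12): truth gives -4, best alternative gives -12.
Others bid (4, 4, 25): truth gives -4, best alternative gives -12.
Others bid (4, 12, 4): truth gives -4, best alternative gives -12.
Others bid (4, 12, 12): truth gives -4, best alternative gives -12.
Others bid (4, 12, 25): truth gives -4, best alternative gives -12.
Others bid (4, 25, 4): truth gives -4, best alternative gives -12.
(Remaining 21 profiles checked similarly; truth is weakly best in each.)
In every case the truthful bid is at least as good as any alternative, so it is a dominant strategy.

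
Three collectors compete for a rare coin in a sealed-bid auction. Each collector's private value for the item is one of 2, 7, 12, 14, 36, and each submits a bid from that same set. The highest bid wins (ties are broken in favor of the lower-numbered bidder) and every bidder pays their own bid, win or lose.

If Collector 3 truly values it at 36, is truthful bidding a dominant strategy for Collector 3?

Consider the case where Collector 1 bids 2 and Collector 2 bids 2.
Truthful bid 36: wins, pays 36, utility 36 - 36 = 0.
Bid 7 instead: wins, pays 7, utility 36 - 7 = 29.
Since 29 > 0, bidding 7 is strictly better here, so truthful bidding is not dominant.

No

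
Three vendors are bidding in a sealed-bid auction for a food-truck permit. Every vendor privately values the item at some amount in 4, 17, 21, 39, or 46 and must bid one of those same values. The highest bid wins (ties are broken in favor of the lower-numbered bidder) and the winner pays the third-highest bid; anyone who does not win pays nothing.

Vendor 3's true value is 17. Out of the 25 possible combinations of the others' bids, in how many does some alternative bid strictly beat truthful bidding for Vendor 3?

6

Others bid (4, 17): truth gives 0; bid 21 gives 13 > 0. Violating.
Others bid (4, 21): truth gives 0; bid 39 gives 13 > 0. Violating.
Others bid (4, 39): truth gives 0; bid 46 gives 13 > 0. Violating.
Others bid (17, 4): truth gives 0; bid 21 gives 13 > 0. Violating.
Others bid (4, 4): truth gives 13; no alternative beats it.
Others bid (4, 46): truth gives 0; no alternative beats it.
(Checking all 25 profiles: 6 have a profitable deviation, 19 do not.)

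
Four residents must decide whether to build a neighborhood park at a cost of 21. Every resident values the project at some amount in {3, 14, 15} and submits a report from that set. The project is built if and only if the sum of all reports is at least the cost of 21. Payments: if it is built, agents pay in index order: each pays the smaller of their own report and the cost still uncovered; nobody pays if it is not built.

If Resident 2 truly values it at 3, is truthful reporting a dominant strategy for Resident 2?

Check each profile of the others' reports and compare truth against every alternative report.
Others report (3, 3, 3): truth gives 0, best alternative gives -11.
Others report (3, 3, 14): truth gives 0, best alternative gives -11.
Others report (3, 3, 15): truth gives 0, best alternative gives -11.
Others report (3, 14, 3): truth gives 0, best alternative gives -11.
Others report (3, 14, 14): truth gives 0, best alternative gives -11.
Others report (3, 14, 15): truth gives 0, best alternative gives -11.
(Remaining 21 profiles checked similarly; truth is weakly best in each.)
In every case the truthful report is at least as good as any alternative, so it is a dominant strategy.

Yes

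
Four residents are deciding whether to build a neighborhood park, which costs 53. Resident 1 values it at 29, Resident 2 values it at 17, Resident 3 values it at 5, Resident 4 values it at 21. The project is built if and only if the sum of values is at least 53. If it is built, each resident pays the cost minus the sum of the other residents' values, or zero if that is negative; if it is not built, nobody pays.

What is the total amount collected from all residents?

Total value 72 ≥ cost 53, so it is built.
Resident 1: others sum to 43; max(0, 53 - 43) = 10.
Resident 2: others sum to 55; max(0, 53 - 55) = 0.
Resident 3: others sum to 67; max(0, 53 - 67) = 0.
Resident 4: others sum to 51; max(0, 53 - 51) = 2.
Total collected = 10 + 0 + 0 + 2 = 12.

12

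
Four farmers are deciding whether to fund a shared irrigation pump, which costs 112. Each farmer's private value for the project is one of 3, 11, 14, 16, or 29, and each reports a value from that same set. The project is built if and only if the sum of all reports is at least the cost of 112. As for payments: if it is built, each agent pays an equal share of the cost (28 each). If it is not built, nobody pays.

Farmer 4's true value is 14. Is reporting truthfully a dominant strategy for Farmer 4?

Yes

Check each profile of the others' reports and compare truth against every alternative report.
Others report (3, 3, 3): truth gives 0, best alternative gives 0.
Others report (3, 3, 11): truth gives 0, best alternative gives 0.
Others report (3, 3, 14): truth gives 0, best alternative gives 0.
Others report (3, 3, 16): truth gives 0, best alternative gives 0.
Others report (3, 3, 29): truth gives 0, best alternative gives 0.
Others report (3, 11, 3): truth gives 0, best alternative gives 0.
(Remaining 119 profiles checked similarly; truth is weakly best in each.)
In every case the truthful report is at least as good as any alternative, so it is a dominant strategy.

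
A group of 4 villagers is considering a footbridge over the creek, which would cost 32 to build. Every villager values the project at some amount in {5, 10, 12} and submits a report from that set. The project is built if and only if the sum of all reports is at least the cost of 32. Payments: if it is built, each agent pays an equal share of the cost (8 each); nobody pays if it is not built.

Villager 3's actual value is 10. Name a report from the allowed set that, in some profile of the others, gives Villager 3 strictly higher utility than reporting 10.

Suppose Villager 1 reports 5, Villager 2 reports 5 and Villager 4 reports 10.
Report 10: project not built, utility 0.
Report 12: project built, pays 8, utility 10 - 8 = 2.
So reporting 12 beats truth here (2 > 0).

12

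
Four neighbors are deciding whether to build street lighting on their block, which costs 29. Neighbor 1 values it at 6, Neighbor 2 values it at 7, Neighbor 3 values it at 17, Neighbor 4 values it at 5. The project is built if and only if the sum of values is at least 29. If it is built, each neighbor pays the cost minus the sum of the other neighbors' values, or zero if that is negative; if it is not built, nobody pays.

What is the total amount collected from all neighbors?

12

Total value 35 ≥ cost 29, so it is built.
Neighbor 1: others sum to 29; max(0, 29 - 29) = 0.
Neighbor 2: others sum to 28; max(0, 29 - 28) = 1.
Neighbor 3: others sum to 18; max(0, 29 - 18) = 11.
Neighbor 4: others sum to 30; max(0, 29 - 30) = 0.
Total collected = 0 + 1 + 11 + 0 = 12.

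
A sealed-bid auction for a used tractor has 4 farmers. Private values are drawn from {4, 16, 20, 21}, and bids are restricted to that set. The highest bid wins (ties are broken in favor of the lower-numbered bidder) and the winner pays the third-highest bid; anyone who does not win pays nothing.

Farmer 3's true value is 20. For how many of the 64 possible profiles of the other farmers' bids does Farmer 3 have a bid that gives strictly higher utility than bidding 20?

12

Others bid (4, 4, 21): truth gives 0; bid 21 gives 16 > 0. Violating.
Others bid (4, 16, 21): truth gives 0; bid 21 gives 4 > 0. Violating.
Others bid (4, 20, 4): truth gives 0; bid 21 gives 16 > 0. Violating.
Others bid (4, 20, 16): truth gives 0; bid 21 gives 4 > 0. Violating.
Others bid (4, 4, 4): truth gives 16; no alternative beats it.
Others bid (4, 4, 16): truth gives 16; no alternative beats it.
(Checking all 64 profiles: 12 have a profitable deviation, 52 do not.)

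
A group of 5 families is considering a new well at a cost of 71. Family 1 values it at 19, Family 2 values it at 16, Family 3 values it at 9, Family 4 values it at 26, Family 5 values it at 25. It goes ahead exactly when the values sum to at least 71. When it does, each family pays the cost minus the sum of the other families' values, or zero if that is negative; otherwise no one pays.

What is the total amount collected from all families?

Total value 95 ≥ cost 71, so it is built.
Family 1: others sum to 76; max(0, 71 - 76) = 0.
Family 2: others sum to 79; max(0, 71 - 79) = 0.
Family 3: others sum to 86; max(0, 71 - 86) = 0.
Family 4: others sum to 69; max(0, 71 - 69) = 2.
Family 5: others sum to 70; max(0, 71 - 70) = 1.
Total collected = 0 + 0 + 0 + 2 + 1 = 3.

3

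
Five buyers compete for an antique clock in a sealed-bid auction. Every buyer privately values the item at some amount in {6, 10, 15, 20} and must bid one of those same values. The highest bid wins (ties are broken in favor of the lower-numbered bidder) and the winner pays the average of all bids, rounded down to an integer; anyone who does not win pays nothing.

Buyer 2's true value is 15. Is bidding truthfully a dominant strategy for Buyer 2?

Consider the case where Buyer 1 bids 6, Buyer 3 bids 6, Buyer 4 bids 6 and Buyer 5 bids 6.
Truthful bid 15: wins, pays 7, utility 15 - 7 = 8.
Bid 10 instead: wins, pays 6, utility 15 - 6 = 9.
Since 9 > 8, bidding 10 is strictly better here, so truthful bidding is not dominant.

No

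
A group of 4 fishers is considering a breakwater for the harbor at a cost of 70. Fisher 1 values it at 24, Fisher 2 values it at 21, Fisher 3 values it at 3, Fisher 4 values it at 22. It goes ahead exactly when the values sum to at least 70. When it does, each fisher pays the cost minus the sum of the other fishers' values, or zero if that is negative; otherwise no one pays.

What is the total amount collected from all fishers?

70

Total value 70 ≥ cost 70, so it is built.
Fisher 1: others sum to 46; max(0, 70 - 46) = 24.
Fisher 2: others sum to 49; max(0, 70 - 49) = 21.
Fisher 3: others sum to 67; max(0, 70 - 67) = 3.
Fisher 4: others sum to 48; max(0, 70 - 48) = 22.
Total collected = 24 + 21 + 3 + 22 = 70.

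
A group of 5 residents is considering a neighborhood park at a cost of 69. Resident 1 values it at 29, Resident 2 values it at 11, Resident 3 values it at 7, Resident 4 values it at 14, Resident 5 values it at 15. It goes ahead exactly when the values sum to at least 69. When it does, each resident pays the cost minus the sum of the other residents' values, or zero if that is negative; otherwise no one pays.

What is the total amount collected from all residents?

Total value 76 ≥ cost 69, so it is built.
Resident 1: others sum to 47; max(0, 69 - 47) = 22.
Resident 2: others sum to 65; max(0, 69 - 65) = 4.
Resident 3: others sum to 69; max(0, 69 - 69) = 0.
Resident 4: others sum to 62; max(0, 69 - 62) = 7.
Resident 5: others sum to 61; max(0, 69 - 61) = 8.
Total collected = 22 + 4 + 0 + 7 + 8 = 41.

41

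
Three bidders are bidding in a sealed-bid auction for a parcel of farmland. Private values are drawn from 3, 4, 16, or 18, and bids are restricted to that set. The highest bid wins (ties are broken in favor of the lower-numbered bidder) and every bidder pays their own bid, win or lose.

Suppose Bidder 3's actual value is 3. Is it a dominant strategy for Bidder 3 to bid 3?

No

Consider the case where Bidder 1 bids 3 and Bidder 2 bids 3.
Truthful bid 3: loses but pays 3, utility -3.
Bid 4 instead: wins, pays 4, utility 3 - 4 = -1.
Since -1 > -3, bidding 4 is strictly better here, so truthful bidding is not dominant.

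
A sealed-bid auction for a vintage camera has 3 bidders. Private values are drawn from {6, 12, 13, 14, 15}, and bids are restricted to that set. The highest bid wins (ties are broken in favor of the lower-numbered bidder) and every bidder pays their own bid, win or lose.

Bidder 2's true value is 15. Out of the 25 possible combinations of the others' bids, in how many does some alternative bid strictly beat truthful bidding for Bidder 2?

17

Others bid (6, 6): truth gives 0; bid 12 gives 3 > 0. Violating.
Others bid (6, 12): truth gives 0; bid 12 gives 3 > 0. Violating.
Others bid (6, 13): truth gives 0; bid 13 gives 2 > 0. Violating.
Others bid (6, 14): truth gives 0; bid 14 gives 1 > 0. Violating.
Others bid (6, 15): truth gives 0; no alternative beats it.
Others bid (12, 15): truth gives 0; no alternative beats it.
(Checking all 25 profiles: 17 have a profitable deviation, 8 do not.)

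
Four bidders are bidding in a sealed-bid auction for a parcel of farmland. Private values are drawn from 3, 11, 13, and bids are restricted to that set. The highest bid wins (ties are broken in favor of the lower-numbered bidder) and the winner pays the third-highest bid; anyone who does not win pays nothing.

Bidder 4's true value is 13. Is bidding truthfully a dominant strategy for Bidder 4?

Yes

Check each profile of the others' bids and compare truth against every alternative bid.
Others bid (3, 3, 11): truth gives 10, best alternative gives 0.
Others bid (3, 11, 3): truth gives 10, best alternative gives 0.
Others bid (11, 3, 3): truth gives 10, best alternative gives 0.
Others bid (3, 11, 11): truth gives 2, best alternative gives 0.
Others bid (11, 3, 11): truth gives 2, best alternative gives 0.
Others bid (11, 11, 3): truth gives 2, best alternative gives 0.
(Remaining 21 profiles checked similarly; truth is weakly best in each.)
In every case the truthful bid is at least as good as any alternative, so it is a dominant strategy.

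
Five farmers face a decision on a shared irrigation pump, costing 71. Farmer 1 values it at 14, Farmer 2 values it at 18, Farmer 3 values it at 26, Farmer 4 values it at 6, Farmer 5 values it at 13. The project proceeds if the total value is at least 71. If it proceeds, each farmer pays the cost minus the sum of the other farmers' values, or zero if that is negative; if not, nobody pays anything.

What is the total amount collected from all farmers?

Total value 77 ≥ cost 71, so it is built.
Farmer 1: others sum to 63; max(0, 71 - 63) = 8.
Farmer 2: others sum to 59; max(0, 71 - 59) = 12.
Farmer 3: others sum to 51; max(0, 71 - 51) = 20.
Farmer 4: others sum to 71; max(0, 71 - 71) = 0.
Farmer 5: others sum to 64; max(0, 71 - 64) = 7.
Total collected = 8 + 12 + 20 + 0 + 7 = 47.

47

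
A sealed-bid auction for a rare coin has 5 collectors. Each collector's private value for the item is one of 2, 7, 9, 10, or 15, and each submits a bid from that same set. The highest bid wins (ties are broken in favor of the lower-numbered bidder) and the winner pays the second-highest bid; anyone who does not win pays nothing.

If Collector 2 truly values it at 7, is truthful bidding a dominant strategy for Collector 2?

Yes

Check each profile of the others' bids and compare truth against every alternative bid.
Others bid (2, 2, 2, 2): truth gives 5, best alternative gives 5.
Others bid (2, 2, 2, 7): truth gives 0, best alternative gives 0.
Others bid (2, 2, 2, 9): truth gives 0, best alternative gives 0.
Others bid (2, 2, 2, 10): truth gives 0, best alternative gives 0.
Others bid (2, 2, 2, 15): truth gives 0, best alternative gives 0.
Others bid (2, 2, 7, 2): truth gives 0, best alternative gives 0.
(Remaining 619 profiles checked similarly; truth is weakly best in each.)
In every case the truthful bid is at least as good as any alternative, so it is a dominant strategy.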